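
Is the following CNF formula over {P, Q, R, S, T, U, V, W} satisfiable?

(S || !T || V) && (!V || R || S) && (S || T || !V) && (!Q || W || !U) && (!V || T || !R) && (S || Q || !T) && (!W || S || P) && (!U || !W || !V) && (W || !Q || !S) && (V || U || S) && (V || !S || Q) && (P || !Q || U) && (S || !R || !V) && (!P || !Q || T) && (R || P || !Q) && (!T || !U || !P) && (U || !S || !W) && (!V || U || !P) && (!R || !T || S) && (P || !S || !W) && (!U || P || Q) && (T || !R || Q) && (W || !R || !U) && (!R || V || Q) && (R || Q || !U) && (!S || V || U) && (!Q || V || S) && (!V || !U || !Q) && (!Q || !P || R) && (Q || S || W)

Case S = true:
Case W = false:
(!Q) alone gives Q = false.
(V) alone gives V = true.
Case T = true:
Case U = false:
(!P) alone gives P = false.
No clause remains; R is free.
A satisfying assignment: P=false,  Q=false,  R=false,  S=true,  T=true,  U=false,  V=true,  W=false.

Yes, satisfiable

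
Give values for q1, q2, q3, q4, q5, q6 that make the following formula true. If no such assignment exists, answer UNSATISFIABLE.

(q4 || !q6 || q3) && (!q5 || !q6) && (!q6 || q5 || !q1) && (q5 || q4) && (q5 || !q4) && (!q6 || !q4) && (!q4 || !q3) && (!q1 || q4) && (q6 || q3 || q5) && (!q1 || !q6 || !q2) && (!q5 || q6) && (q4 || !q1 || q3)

UNSATISFIABLE

Case q5 = false:
(q4) alone gives q4 = true.
That conflicts with the unit clause (!q4).
So q5 must be the other value — set q5 = true.
(!q6) alone gives q6 = false.
That conflicts with the unit clause (q6).
Both values of q5 lead to a conflict.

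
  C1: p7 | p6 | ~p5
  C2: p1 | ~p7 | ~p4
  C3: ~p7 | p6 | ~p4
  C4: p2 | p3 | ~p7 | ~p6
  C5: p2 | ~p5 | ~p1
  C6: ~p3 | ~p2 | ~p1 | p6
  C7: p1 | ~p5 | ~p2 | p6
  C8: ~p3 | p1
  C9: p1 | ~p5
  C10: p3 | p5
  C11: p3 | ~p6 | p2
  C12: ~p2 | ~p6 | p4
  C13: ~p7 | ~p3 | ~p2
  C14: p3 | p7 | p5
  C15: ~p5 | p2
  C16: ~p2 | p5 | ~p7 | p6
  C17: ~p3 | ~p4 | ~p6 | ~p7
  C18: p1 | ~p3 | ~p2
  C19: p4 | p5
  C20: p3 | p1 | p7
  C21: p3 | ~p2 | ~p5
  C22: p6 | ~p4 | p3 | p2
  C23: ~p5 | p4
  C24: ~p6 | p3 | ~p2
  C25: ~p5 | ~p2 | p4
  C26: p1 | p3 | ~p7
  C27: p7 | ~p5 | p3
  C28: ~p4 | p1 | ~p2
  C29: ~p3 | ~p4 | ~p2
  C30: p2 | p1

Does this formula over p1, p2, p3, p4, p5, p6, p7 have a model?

Suppose p3 = 1.
From the singleton clause (p1), p1 = 1.
Suppose p2 = 0.
From the singleton clause (~p5), p5 = 0.
From the singleton clause (p4), p4 = 1.
Suppose p7 = 0.
All clauses hold; p6 can take either value.
A satisfying assignment: p1=1,  p2=0,  p3=1,  p4=1,  p5=0,  p6=0,  p7=0.

Yes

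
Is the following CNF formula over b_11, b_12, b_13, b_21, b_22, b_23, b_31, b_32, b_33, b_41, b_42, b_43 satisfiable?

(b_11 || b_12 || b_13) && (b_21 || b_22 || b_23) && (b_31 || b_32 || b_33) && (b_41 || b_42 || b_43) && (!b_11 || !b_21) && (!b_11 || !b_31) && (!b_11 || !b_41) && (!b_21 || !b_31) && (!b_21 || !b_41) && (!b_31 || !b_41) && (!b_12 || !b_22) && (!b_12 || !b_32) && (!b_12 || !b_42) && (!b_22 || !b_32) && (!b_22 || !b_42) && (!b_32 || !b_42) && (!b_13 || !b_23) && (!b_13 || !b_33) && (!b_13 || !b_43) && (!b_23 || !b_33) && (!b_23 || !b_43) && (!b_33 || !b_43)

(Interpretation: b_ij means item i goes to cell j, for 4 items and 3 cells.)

Branch on b_11: set b_11 = false.
Branch on b_12: set b_12 = true.
Unit clause (!b_22) forces b_22 = false.
Unit clause (!b_32) forces b_32 = false.
Unit clause (!b_42) forces b_42 = false.
Branch on b_21: set b_21 = true.
Unit clause (!b_31) forces b_31 = false.
Unit clause (b_33) forces b_33 = true.
Unit clause (!b_41) forces b_41 = false.
Unit clause (b_43) forces b_43 = true.
Now (!b_43) is unsatisfied and unit — conflict.
Backtrack on b_21: now try b_21 = false.
Unit clause (b_23) forces b_23 = true.
Unit clause (!b_13) forces b_13 = false.
Unit clause (!b_33) forces b_33 = false.
Unit clause (b_31) forces b_31 = true.
Unit clause (!b_41) forces b_41 = false.
Unit clause (b_43) forces b_43 = true.
Now (!b_43) is unsatisfied and unit — conflict.
Neither b_21 = true nor b_21 = false works.
Backtrack on b_12: now try b_12 = false.
Unit clause (b_13) forces b_13 = true.
Unit clause (!b_23) forces b_23 = false.
Unit clause (!b_33) forces b_33 = false.
Unit clause (!b_43) forces b_43 = false.
Branch on b_21: set b_21 = true.
Unit clause (!b_31) forces b_31 = false.
Unit clause (b_32) forces b_32 = true.
Unit clause (!b_41) forces b_41 = false.
Unit clause (b_42) forces b_42 = true.
Now (!b_42) is unsatisfied and unit — conflict.
Backtrack on b_21: now try b_21 = false.
Unit clause (b_22) forces b_22 = true.
Unit clause (!b_32) forces b_32 = false.
Unit clause (b_31) forces b_31 = true.
Unit clause (!b_41) forces b_41 = false.
Unit clause (b_42) forces b_42 = true.
Now (!b_42) is unsatisfied and unit — conflict.
Neither b_21 = true nor b_21 = false works.
Neither b_12 = true nor b_12 = false works.
Backtrack on b_11: now try b_11 = true.
Unit clause (!b_21) forces b_21 = false.
Unit clause (!b_31) forces b_31 = false.
Unit clause (!b_41) forces b_41 = false.
Branch on b_22: set b_22 = true.
Unit clause (!b_12) forces b_12 = false.
Unit clause (!b_32) forces b_32 = false.
Unit clause (b_33) forces b_33 = true.
Unit clause (!b_42) forces b_42 = false.
Unit clause (b_43) forces b_43 = true.
Now (!b_43) is unsatisfied and unit — conflict.
Backtrack on b_22: now try b_22 = false.
Unit clause (b_23) forces b_23 = true.
Unit clause (!b_13) forces b_13 = false.
Unit clause (!b_33) forces b_33 = false.
Unit clause (b_32) forces b_32 = true.
Unit clause (!b_12) forces b_12 = false.
Unit clause (!b_42) forces b_42 = false.
Unit clause (b_43) forces b_43 = true.
Now (!b_43) is unsatisfied and unit — conflict.
Neither b_22 = true nor b_22 = false works.
Neither b_11 = true nor b_11 = false works.
No assignment satisfies every clause.

No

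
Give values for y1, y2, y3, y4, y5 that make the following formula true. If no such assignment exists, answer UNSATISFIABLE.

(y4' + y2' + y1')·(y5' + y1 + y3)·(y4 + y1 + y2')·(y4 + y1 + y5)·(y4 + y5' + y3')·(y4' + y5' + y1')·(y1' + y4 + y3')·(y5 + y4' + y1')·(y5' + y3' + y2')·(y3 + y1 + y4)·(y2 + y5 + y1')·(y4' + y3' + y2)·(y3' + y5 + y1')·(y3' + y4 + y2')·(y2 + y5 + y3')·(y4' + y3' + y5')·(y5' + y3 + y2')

Case y4 = 1:
Case y2 = 1:
From the singleton clause (y1'), y1 = 0.
Case y5 = 0:
Every clause is now satisfied; y3 is unconstrained.

y1=0, y2=1, y3=0, y4=1, y5=0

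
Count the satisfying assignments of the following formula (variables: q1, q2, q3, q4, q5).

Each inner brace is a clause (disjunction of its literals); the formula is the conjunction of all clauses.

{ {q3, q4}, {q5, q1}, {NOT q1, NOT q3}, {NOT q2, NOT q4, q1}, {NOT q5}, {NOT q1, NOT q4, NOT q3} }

2

There are 2^5 = 32 truth assignments over (q1, q2, q3, q4, q5).
Split on q5. With q5 = true, the clauses containing q5 are satisfied and NOT q5 drops from the rest; 0 of the 2^4 = 16 assignments to the other variables satisfy what remains.
With q5 = false, by the same count on the reduced clause set, 2 assignments work.
(One model: q1=T, q2=F, q3=F, q4=T, q5=F.)
Total: 0 + 2 = 2.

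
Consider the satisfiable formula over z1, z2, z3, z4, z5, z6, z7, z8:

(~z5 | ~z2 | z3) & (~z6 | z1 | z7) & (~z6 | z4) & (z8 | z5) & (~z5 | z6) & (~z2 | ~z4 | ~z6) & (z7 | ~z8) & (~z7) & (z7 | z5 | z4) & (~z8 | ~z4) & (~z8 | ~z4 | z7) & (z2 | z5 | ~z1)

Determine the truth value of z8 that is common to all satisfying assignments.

Suppose z8 = 1.
(z7) alone gives z7 = 1.
Now (~z7) is unsatisfied and unit — conflict.
So every satisfying assignment has z8 = False.

False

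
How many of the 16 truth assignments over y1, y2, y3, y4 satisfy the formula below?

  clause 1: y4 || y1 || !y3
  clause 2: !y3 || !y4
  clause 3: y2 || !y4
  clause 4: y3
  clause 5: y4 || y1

There are 2^4 = 16 truth assignments over (y1, y2, y3, y4).
Check each against the 5 clauses (columns in the order y1, y2, y3, y4):
  F F F F  ✗ fails (y3)
  F F F T  ✗ fails (y2 || !y4)
  F F T F  ✗ fails (y4 || y1 || !y3)
  F F T T  ✗ fails (!y3 || !y4)
  F T F F  ✗ fails (y3)
  F T F T  ✗ fails (y3)
  F T T F  ✗ fails (y4 || y1 || !y3)
  F T T T  ✗ fails (!y3 || !y4)
  T F F F  ✗ fails (y3)
  T F F T  ✗ fails (y2 || !y4)
  T F T F  ✓ satisfies all
  T F T T  ✗ fails (!y3 || !y4)
  T T F F  ✗ fails (y3)
  T T F T  ✗ fails (y3)
  T T T F  ✓ satisfies all
  T T T T  ✗ fails (!y3 || !y4)
2 of the 16 rows are models.

2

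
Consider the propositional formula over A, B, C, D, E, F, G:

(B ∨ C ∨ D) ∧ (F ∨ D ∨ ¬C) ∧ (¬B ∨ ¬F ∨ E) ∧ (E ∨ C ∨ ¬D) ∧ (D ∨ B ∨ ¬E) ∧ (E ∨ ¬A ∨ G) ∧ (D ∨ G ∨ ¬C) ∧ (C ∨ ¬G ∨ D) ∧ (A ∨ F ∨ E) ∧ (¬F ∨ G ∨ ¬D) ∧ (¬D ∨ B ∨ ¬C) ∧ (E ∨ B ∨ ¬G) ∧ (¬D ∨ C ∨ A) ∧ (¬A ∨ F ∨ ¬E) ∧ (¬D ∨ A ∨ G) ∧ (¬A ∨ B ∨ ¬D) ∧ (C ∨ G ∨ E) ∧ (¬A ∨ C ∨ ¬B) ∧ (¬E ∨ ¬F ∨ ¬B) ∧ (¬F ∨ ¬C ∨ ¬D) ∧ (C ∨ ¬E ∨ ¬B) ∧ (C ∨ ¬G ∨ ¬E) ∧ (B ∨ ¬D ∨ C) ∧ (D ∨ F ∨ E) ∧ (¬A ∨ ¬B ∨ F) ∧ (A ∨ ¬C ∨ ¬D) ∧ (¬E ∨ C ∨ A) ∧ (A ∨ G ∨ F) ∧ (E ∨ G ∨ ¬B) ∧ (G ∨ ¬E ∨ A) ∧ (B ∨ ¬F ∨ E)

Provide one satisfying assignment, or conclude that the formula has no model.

UNSATISFIABLE

Case B = True:
Case F = False:
From the singleton clause (¬A), A = False.
From the singleton clause (E), E = True.
From the singleton clause (C), C = True.
From the singleton clause (D), D = True.
That conflicts with the unit clause (¬D).
That branch fails; take F = True instead.
From the singleton clause (E), E = True.
That conflicts with the unit clause (¬E).
Both values of F lead to a conflict.
That branch fails; take B = False instead.
Case C = True:
From the singleton clause (¬D), D = False.
From the singleton clause (F), F = True.
From the singleton clause (¬E), E = False.
That conflicts with the unit clause (E).
That branch fails; take C = False instead.
From the singleton clause (D), D = True.
That conflicts with the unit clause (¬D).
Both values of C lead to a conflict.
Both values of B lead to a conflict.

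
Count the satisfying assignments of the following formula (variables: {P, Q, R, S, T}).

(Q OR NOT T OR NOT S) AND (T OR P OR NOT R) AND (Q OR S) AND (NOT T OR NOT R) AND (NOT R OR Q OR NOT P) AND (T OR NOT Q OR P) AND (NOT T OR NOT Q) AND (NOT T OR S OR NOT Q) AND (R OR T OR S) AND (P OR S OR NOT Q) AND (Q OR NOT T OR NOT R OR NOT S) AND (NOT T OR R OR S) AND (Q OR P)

There are 2^5 = 32 truth assignments over (P, Q, R, S, T).
Split on P. With P = true, the clauses containing P are satisfied and NOT P drops from the rest; 4 of the 2^4 = 16 assignments to the other variables satisfy what remains.
With P = false, by the same count on the reduced clause set, 0 assignments work.
(One model: P=T, Q=F, R=F, S=T, T=F.)
Total: 4 + 0 = 4.

4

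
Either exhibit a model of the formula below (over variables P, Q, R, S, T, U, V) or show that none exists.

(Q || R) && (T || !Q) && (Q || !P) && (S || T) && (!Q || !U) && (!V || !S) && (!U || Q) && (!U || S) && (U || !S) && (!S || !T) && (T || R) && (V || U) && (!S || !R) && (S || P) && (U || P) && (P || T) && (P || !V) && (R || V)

P=true, Q=true, R=true, S=false, T=true, U=false, V=true

Case Q = true:
The clause (T) is unit, so T = true.
The clause (!U) is unit, so U = false.
The clause (!S) is unit, so S = false.
The clause (V) is unit, so V = true.
The clause (P) is unit, so P = true.
All clauses hold; R can take either value.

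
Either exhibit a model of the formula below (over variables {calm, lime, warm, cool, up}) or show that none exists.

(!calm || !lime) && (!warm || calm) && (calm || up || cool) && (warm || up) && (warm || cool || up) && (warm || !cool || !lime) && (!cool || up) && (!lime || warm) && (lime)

UNSATISFIABLE

The clause (lime) is unit, so lime = true.
The clause (!calm) is unit, so calm = false.
The clause (!warm) is unit, so warm = false.
Now (warm) is unsatisfied and unit — conflict.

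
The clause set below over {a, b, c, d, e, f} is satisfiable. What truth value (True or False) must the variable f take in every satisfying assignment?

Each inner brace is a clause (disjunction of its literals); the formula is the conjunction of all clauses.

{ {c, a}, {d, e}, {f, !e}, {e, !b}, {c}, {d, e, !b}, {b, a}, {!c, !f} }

False

Suppose f = true.
(c) alone gives c = true.
Now (!c) is unsatisfied and unit — conflict.
So every satisfying assignment has f = False.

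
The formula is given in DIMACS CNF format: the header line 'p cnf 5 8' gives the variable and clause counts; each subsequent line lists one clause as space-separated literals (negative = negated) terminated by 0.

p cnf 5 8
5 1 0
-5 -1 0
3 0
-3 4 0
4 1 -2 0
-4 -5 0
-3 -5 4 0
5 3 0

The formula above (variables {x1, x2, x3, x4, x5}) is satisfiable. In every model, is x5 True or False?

False

Suppose x5 = True.
The clause (¬x1) is unit, so x1 = False.
The clause (x3) is unit, so x3 = True.
The clause (x4) is unit, so x4 = True.
But (¬x4) is also a unit clause — contradiction.
So every satisfying assignment has x5 = False.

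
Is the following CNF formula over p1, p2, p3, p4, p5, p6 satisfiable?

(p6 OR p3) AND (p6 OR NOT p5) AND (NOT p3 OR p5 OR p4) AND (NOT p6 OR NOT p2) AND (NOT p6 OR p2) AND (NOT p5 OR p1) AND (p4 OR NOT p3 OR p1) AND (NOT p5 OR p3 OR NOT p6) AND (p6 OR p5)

Suppose p6 = true.
From the singleton clause (NOT p2), p2 = false.
Now (p2) is unsatisfied and unit — conflict.
Backtrack on p6: now try p6 = false.
From the singleton clause (p3), p3 = true.
From the singleton clause (NOT p5), p5 = false.
Now (p5) is unsatisfied and unit — conflict.
Either choice for p6 ends in contradiction.
No assignment satisfies every clause.

No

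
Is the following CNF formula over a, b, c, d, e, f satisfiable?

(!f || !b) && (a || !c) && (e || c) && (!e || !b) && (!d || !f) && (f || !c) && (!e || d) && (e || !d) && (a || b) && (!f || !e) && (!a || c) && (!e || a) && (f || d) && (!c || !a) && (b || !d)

No

Branch on f: set f = false.
From the singleton clause (!c), c = false.
From the singleton clause (e), e = true.
From the singleton clause (!b), b = false.
From the singleton clause (d), d = true.
That conflicts with the unit clause (!d).
That branch fails; take f = true instead.
From the singleton clause (!b), b = false.
From the singleton clause (!d), d = false.
From the singleton clause (!e), e = false.
From the singleton clause (c), c = true.
From the singleton clause (a), a = true.
That conflicts with the unit clause (!a).
Either choice for f ends in contradiction.
No assignment satisfies every clause.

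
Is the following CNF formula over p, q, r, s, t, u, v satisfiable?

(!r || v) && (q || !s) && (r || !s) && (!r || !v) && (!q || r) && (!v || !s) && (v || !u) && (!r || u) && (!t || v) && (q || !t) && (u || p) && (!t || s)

Branch on r: set r = false.
From the singleton clause (!s), s = false.
From the singleton clause (!q), q = false.
From the singleton clause (!t), t = false.
Branch on v: set v = false.
From the singleton clause (!u), u = false.
From the singleton clause (p), p = true.
This assignment satisfies each clause.
A satisfying assignment: p: true,  q: false,  r: false,  s: false,  t: false,  u: false,  v: false.

Satisfiable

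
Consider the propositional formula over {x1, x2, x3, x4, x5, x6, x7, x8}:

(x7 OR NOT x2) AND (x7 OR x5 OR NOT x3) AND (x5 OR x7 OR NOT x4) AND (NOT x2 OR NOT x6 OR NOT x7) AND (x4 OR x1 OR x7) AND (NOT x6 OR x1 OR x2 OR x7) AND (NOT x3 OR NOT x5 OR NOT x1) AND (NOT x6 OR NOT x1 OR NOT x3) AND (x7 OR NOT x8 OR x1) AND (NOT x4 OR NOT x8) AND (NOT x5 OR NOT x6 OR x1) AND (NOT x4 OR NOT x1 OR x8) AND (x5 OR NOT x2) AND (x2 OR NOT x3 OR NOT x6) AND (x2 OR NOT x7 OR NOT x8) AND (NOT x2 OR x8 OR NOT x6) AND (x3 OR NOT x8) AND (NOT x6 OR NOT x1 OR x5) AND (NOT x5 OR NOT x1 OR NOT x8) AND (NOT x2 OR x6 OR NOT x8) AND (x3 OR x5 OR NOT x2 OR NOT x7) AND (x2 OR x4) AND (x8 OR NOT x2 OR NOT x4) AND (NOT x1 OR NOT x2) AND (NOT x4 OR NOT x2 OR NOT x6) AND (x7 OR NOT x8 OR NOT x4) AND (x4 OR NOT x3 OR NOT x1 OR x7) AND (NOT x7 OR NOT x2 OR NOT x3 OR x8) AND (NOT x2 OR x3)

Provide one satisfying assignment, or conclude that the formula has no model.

x1: false; x2: false; x3: false; x4: true; x5: true; x6: false; x7: false; x8: false

Try x7 = false.
From the singleton clause (NOT x2), x2 = false.
From the singleton clause (x4), x4 = true.
From the singleton clause (x5), x5 = true.
From the singleton clause (NOT x8), x8 = false.
From the singleton clause (NOT x1), x1 = false.
From the singleton clause (NOT x6), x6 = false.
No clause remains; x3 is free.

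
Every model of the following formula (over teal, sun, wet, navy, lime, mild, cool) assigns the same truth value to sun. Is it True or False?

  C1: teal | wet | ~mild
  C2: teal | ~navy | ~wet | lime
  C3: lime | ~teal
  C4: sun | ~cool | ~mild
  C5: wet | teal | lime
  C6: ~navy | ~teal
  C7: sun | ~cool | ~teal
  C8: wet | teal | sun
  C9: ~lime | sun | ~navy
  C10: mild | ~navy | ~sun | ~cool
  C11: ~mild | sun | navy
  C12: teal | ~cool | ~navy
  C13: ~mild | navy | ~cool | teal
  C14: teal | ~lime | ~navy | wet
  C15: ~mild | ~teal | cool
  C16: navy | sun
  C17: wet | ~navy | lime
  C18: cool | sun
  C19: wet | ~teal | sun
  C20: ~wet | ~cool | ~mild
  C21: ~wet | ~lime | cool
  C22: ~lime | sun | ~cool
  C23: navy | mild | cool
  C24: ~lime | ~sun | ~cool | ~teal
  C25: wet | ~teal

Suppose sun = 0.
From the singleton clause (navy), navy = 1.
From the singleton clause (~teal), teal = 0.
From the singleton clause (wet), wet = 1.
From the singleton clause (lime), lime = 1.
Now (~lime) is unsatisfied and unit — conflict.
So every satisfying assignment has sun = True.

True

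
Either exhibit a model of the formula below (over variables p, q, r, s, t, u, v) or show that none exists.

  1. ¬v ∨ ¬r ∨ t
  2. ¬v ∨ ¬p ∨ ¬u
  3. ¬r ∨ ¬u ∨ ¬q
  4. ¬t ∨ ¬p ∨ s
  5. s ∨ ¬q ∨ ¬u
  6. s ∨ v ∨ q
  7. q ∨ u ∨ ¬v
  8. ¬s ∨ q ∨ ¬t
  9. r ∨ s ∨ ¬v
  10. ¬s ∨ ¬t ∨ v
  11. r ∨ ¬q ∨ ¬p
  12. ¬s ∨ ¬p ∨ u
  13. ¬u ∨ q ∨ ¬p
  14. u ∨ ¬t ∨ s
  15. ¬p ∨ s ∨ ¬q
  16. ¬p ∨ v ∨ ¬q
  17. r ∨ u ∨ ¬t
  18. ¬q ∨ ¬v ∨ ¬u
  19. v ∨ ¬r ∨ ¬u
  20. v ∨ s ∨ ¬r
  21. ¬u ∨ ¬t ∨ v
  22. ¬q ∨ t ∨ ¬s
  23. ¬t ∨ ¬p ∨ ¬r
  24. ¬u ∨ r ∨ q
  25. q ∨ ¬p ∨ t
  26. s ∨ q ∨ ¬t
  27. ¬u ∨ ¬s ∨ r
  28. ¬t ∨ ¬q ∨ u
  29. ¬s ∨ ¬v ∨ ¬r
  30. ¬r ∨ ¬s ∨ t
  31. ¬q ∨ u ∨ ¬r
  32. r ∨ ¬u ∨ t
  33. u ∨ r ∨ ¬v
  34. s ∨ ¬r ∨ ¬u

Branch on v: set v = False.
Branch on s: set s = True.
The clause (¬t) is unit, so t = False.
The clause (¬q) is unit, so q = False.
The clause (¬p) is unit, so p = False.
The clause (¬r) is unit, so r = False.
The clause (¬u) is unit, so u = False.
Every clause now holds.

p: False,  q: False,  r: False,  s: True,  t: False,  u: False,  v: False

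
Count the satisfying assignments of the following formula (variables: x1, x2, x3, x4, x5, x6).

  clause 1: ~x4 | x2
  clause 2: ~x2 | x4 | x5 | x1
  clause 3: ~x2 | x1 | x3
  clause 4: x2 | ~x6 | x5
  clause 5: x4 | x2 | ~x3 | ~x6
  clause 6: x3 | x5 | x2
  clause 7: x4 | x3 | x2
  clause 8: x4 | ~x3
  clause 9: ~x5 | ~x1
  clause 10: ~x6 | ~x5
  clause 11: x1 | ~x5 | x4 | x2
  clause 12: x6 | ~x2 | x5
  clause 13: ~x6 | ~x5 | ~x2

5

There are 2^6 = 64 truth assignments over (x1, x2, x3, x4, x5, x6).
Split on x2. With x2 = 1, the clauses containing x2 are satisfied and ~x2 drops from the rest; 5 of the 2^5 = 32 assignments to the other variables satisfy what remains.
With x2 = 0, by the same count on the reduced clause set, 0 assignments work.
(One model: x1=F, x2=T, x3=T, x4=T, x5=F, x6=T.)
Total: 5 + 0 = 5.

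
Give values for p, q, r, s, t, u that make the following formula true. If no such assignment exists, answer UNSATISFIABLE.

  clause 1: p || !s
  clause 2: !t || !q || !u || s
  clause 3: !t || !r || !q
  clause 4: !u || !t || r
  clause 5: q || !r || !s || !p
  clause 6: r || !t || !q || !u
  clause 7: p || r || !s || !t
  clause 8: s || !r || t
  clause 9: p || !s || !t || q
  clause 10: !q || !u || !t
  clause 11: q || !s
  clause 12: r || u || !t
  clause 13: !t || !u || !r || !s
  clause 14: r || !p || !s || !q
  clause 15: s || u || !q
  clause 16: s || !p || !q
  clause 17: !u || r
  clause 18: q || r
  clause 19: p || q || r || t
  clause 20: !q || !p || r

Try p = true.
Try q = true.
(s) alone gives s = true.
(r) alone gives r = true.
(!t) alone gives t = false.
Every clause is now satisfied; u is unconstrained.

p: true, q: true, r: true, s: true, t: false, u: true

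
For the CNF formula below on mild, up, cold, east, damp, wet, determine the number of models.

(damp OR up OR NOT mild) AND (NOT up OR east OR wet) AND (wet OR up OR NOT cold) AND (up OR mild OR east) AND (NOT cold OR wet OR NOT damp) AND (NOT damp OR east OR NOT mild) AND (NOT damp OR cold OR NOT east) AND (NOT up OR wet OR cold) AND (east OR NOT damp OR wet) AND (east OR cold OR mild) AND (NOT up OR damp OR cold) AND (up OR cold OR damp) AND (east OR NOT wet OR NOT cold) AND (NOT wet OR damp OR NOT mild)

There are 2^6 = 64 truth assignments over (mild, up, cold, east, damp, wet).
Split on up. With up = true, the clauses containing up are satisfied and NOT up drops from the rest; 5 of the 2^5 = 32 assignments to the other variables satisfy what remains.
With up = false, by the same count on the reduced clause set, 3 assignments work.
(One model: mild=F, up=F, cold=T, east=T, damp=F, wet=T.)
Total: 5 + 3 = 8.

8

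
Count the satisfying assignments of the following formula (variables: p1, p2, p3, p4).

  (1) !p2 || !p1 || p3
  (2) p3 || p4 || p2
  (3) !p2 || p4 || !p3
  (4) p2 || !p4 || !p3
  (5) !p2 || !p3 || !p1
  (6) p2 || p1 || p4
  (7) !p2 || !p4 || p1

4

There are 2^4 = 16 truth assignments over (p1, p2, p3, p4).
Check each against the 7 clauses (columns in the order p1, p2, p3, p4):
  F F F F  ✗ fails (p3 || p4 || p2)
  F F F T  ✓ satisfies all
  F F T F  ✗ fails (p2 || p1 || p4)
  F F T T  ✗ fails (p2 || !p4 || !p3)
  F T F F  ✓ satisfies all
  F T F T  ✗ fails (!p2 || !p4 || p1)
  F T T F  ✗ fails (!p2 || p4 || !p3)
  F T T T  ✗ fails (!p2 || !p4 || p1)
  T F F F  ✗ fails (p3 || p4 || p2)
  T F F T  ✓ satisfies all
  T F T F  ✓ satisfies all
  T F T T  ✗ fails (p2 || !p4 || !p3)
  T T F F  ✗ fails (!p2 || !p1 || p3)
  T T F T  ✗ fails (!p2 || !p1 || p3)
  T T T F  ✗ fails (!p2 || p4 || !p3)
  T T T T  ✗ fails (!p2 || !p3 || !p1)
4 of the 16 rows are models.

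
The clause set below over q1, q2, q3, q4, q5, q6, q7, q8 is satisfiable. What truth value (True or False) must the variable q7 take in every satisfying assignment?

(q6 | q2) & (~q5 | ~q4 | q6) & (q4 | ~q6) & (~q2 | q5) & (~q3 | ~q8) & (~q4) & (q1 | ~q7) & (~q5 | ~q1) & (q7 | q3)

Suppose q7 = 1.
The clause (~q4) is unit, so q4 = 0.
The clause (~q6) is unit, so q6 = 0.
The clause (q2) is unit, so q2 = 1.
The clause (q5) is unit, so q5 = 1.
The clause (q1) is unit, so q1 = 1.
Now (~q1) is unsatisfied and unit — conflict.
So every satisfying assignment has q7 = False.

False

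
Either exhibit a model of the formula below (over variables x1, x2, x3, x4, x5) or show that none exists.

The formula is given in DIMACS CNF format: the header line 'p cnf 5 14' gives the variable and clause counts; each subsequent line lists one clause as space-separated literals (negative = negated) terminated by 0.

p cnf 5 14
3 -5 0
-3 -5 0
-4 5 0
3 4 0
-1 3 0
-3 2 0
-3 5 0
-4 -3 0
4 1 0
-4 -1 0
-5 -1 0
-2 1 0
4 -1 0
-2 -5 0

Suppose x3 = True.
Unit clause (¬x5) forces x5 = False.
Now (x5) is unsatisfied and unit — conflict.
Backtrack on x3: now try x3 = False.
Unit clause (¬x5) forces x5 = False.
Unit clause (¬x4) forces x4 = False.
Now (x4) is unsatisfied and unit — conflict.
Both values of x3 lead to a conflict.

UNSATISFIABLE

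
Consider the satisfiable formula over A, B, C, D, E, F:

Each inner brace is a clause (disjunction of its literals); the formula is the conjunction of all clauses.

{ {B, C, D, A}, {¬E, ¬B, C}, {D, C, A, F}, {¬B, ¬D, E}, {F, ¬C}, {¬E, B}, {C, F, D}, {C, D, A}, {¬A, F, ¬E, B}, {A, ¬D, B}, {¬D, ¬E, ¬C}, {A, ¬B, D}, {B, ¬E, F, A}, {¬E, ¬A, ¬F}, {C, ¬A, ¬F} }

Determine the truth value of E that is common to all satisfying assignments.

Suppose E = True.
Unit clause (B) forces B = True.
Unit clause (C) forces C = True.
Unit clause (F) forces F = True.
Unit clause (¬D) forces D = False.
Unit clause (A) forces A = True.
That conflicts with the unit clause (¬A).
So every satisfying assignment has E = False.

False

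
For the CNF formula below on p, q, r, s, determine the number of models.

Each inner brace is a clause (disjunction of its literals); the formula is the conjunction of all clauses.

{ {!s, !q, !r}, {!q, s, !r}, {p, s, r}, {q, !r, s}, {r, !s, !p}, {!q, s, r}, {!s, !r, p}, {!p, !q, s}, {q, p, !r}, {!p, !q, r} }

There are 2^4 = 16 truth assignments over (p, q, r, s).
Check each against the 10 clauses (columns in the order p, q, r, s):
  F F F F  ✗ fails (p || s || r)
  F F F T  ✓ satisfies all
  F F T F  ✗ fails (q || !r || s)
  F F T T  ✗ fails (!s || !r || p)
  F T F F  ✗ fails (p || s || r)
  F T F T  ✓ satisfies all
  F T T F  ✗ fails (!q || s || !r)
  F T T T  ✗ fails (!s || !q || !r)
  T F F F  ✓ satisfies all
  T F F T  ✗ fails (r || !s || !p)
  T F T F  ✗ fails (q || !r || s)
  T F T T  ✓ satisfies all
  T T F F  ✗ fails (!q || s || r)
  T T F T  ✗ fails (r || !s || !p)
  T T T F  ✗ fails (!q || s || !r)
  T T T T  ✗ fails (!s || !q || !r)
4 of the 16 rows are models.

4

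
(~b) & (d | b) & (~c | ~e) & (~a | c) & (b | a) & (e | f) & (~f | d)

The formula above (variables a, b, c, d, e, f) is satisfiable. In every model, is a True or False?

Suppose a = 0.
(~b) alone gives b = 0.
That conflicts with the unit clause (b).
So every satisfying assignment has a = True.

True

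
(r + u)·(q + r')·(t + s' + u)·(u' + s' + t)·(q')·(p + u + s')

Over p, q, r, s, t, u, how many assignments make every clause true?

There are 2^6 = 64 truth assignments over (p, q, r, s, t, u).
Split on t. With t = 1, the clauses containing t are satisfied and t' drops from the rest; 4 of the 2^5 = 32 assignments to the other variables satisfy what remains.
With t = 0, by the same count on the reduced clause set, 2 assignments work.
Total: 4 + 2 = 6.

6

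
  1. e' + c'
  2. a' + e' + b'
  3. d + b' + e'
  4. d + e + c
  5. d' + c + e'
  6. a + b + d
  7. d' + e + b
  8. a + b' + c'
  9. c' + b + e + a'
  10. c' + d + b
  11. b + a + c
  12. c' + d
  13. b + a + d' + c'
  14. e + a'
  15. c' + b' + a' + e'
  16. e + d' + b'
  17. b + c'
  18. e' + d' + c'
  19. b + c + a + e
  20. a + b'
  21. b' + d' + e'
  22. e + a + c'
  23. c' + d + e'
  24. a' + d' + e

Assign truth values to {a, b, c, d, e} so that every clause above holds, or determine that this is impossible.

Try e = 1.
Unit clause (c') forces c = 0.
Unit clause (d') forces d = 0.
Unit clause (b') forces b = 0.
Unit clause (a) forces a = 1.
Every clause now holds.

a=1; b=0; c=0; d=0; e=1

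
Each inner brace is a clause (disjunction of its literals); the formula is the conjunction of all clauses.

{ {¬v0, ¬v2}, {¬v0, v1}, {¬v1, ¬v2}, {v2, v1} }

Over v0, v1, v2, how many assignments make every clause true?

There are 2^3 = 8 truth assignments over (v0, v1, v2).
Split on v2. With v2 = True, the clauses containing v2 are satisfied and ¬v2 drops from the rest; 1 of the 2^2 = 4 assignments to the other variables satisfy what remains.
With v2 = False, by the same count on the reduced clause set, 2 assignments work.
(One model: v0=F, v1=F, v2=T.)
Total: 1 + 2 = 3.

3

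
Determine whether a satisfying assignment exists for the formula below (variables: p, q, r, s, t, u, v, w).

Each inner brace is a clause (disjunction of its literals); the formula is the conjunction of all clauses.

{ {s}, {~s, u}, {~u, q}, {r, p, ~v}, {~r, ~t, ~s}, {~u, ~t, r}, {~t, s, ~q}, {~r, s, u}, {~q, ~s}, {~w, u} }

Unit clause (s) forces s = 1.
Unit clause (u) forces u = 1.
Unit clause (q) forces q = 1.
But (~q) is also a unit clause — contradiction.
No assignment satisfies every clause.

No, unsatisfiable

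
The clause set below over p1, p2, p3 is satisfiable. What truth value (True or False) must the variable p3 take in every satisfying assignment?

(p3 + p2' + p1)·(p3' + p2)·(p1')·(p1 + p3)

True

Suppose p3 = 0.
From the singleton clause (p1'), p1 = 0.
But (p1) is also a unit clause — contradiction.
So every satisfying assignment has p3 = True.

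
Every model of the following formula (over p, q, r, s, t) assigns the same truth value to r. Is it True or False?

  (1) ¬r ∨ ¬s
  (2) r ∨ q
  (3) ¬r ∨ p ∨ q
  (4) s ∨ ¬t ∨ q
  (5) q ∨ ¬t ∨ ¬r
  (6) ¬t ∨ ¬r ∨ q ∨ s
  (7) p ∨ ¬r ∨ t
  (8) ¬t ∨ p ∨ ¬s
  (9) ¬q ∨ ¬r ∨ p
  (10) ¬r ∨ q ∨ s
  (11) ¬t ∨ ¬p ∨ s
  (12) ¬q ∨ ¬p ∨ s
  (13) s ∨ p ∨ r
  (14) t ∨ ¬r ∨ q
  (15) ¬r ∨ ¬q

Suppose r = True.
(¬s) alone gives s = False.
(q) alone gives q = True.
But (¬q) is also a unit clause — contradiction.
So every satisfying assignment has r = False.

False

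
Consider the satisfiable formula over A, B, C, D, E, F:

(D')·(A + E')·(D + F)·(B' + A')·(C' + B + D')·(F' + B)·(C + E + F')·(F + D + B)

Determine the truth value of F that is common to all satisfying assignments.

True

Suppose F = 0.
Unit clause (D') forces D = 0.
Now (D) is unsatisfied and unit — conflict.
So every satisfying assignment has F = True.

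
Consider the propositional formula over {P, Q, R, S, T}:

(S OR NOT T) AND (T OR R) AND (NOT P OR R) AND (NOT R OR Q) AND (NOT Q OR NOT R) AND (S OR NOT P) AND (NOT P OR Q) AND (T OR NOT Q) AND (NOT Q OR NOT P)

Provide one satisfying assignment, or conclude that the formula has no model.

Suppose S = true.
Suppose T = true.
Suppose P = false.
Suppose R = false.
Every clause is now satisfied; Q is unconstrained.

P: false, Q: false, R: false, S: true, T: true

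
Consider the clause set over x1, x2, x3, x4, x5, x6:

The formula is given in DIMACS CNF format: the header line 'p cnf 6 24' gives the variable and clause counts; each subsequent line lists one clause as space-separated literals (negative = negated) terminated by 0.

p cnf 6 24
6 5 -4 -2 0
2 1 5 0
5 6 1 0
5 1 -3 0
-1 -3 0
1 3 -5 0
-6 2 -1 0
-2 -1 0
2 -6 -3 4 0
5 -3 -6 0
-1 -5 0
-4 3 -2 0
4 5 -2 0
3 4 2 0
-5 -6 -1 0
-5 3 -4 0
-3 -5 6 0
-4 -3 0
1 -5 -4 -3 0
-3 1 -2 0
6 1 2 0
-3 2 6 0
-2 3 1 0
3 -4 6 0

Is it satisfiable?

No, unsatisfiable

Case x1 = False:
Case x2 = True:
(¬x3) alone gives x3 = False.
But (x3) is also a unit clause — contradiction.
That branch fails; take x2 = False instead.
(x5) alone gives x5 = True.
(x3) alone gives x3 = True.
(x6) alone gives x6 = True.
(x4) alone gives x4 = True.
But (¬x4) is also a unit clause — contradiction.
Both values of x2 lead to a conflict.
That branch fails; take x1 = True instead.
(¬x3) alone gives x3 = False.
(¬x2) alone gives x2 = False.
(¬x6) alone gives x6 = False.
(¬x5) alone gives x5 = False.
(x4) alone gives x4 = True.
But (¬x4) is also a unit clause — contradiction.
Both values of x1 lead to a conflict.
No assignment satisfies every clause.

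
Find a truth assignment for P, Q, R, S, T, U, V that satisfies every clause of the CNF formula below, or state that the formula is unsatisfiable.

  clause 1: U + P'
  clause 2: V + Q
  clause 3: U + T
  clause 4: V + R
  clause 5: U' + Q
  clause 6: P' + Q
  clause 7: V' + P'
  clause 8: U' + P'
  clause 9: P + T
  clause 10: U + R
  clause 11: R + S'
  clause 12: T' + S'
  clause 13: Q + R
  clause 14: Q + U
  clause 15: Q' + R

P=0,  Q=1,  R=1,  S=0,  T=1,  U=1,  V=1

Try U = 1.
Unit clause (Q) forces Q = 1.
Unit clause (P') forces P = 0.
Unit clause (T) forces T = 1.
Unit clause (S') forces S = 0.
Unit clause (R) forces R = 1.
Every clause is now satisfied; V is unconstrained.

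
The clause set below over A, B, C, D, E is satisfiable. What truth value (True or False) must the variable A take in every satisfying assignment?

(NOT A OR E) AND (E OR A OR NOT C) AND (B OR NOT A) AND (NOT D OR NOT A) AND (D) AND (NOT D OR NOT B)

Suppose A = true.
The clause (E) is unit, so E = true.
The clause (B) is unit, so B = true.
The clause (NOT D) is unit, so D = false.
But (D) is also a unit clause — contradiction.
So every satisfying assignment has A = False.

False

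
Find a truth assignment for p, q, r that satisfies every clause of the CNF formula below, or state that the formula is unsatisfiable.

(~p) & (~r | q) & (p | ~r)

From the singleton clause (~p), p = 0.
From the singleton clause (~r), r = 0.
No clause remains; q is free.

p: 0, q: 1, r: 0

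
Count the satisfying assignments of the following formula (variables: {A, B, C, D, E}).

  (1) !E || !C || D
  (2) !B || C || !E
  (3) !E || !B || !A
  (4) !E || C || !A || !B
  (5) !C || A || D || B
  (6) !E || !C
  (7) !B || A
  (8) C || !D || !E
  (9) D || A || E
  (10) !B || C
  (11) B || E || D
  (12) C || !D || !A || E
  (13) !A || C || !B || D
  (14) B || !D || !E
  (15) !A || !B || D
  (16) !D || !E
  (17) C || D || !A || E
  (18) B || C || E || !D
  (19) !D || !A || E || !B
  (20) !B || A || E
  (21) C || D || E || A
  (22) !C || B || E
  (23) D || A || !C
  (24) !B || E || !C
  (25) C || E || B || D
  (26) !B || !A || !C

There are 2^5 = 32 truth assignments over (A, B, C, D, E).
Split on E. With E = true, the clauses containing E are satisfied and !E drops from the rest; 2 of the 2^4 = 16 assignments to the other variables satisfy what remains.
With E = false, by the same count on the reduced clause set, 0 assignments work.
Total: 2 + 0 = 2.

2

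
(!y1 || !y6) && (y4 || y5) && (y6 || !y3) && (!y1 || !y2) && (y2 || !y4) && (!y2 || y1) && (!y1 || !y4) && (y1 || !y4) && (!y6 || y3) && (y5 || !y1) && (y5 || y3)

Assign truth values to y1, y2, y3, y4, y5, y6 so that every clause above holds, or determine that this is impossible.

Try y1 = false.
The clause (!y2) is unit, so y2 = false.
The clause (!y4) is unit, so y4 = false.
The clause (y5) is unit, so y5 = true.
Try y6 = true.
The clause (y3) is unit, so y3 = true.
Every clause now holds.

y1: false, y2: false, y3: true, y4: false, y5: true, y6: true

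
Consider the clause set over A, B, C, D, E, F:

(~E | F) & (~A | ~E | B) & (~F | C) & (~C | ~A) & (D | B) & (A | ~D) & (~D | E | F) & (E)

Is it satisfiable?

(E) alone gives E = 1.
(F) alone gives F = 1.
(C) alone gives C = 1.
(~A) alone gives A = 0.
(~D) alone gives D = 0.
(B) alone gives B = 1.
All clauses are satisfied.
A satisfying assignment: A=0, B=1, C=1, D=0, E=1, F=1.

Yes, satisfiable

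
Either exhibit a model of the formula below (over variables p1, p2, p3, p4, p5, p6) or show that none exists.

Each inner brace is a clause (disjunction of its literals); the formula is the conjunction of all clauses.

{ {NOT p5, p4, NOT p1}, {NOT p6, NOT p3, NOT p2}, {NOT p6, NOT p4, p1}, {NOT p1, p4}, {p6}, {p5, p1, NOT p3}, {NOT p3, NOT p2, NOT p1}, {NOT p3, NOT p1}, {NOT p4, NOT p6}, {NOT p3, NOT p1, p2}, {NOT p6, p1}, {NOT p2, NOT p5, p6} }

(p6) alone gives p6 = true.
(NOT p4) alone gives p4 = false.
(NOT p1) alone gives p1 = false.
That conflicts with the unit clause (p1).

UNSATISFIABLE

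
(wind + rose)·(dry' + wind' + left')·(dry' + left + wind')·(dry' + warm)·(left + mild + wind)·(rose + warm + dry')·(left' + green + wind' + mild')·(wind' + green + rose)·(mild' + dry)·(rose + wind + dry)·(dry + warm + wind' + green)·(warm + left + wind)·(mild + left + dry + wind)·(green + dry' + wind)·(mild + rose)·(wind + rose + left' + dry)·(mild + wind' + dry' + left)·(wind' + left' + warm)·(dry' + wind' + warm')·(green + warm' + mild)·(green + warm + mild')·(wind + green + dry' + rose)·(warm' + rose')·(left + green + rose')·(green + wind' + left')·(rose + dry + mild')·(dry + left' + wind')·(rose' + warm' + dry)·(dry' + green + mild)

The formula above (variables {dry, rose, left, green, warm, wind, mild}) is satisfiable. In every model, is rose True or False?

Suppose rose = 0.
(wind) alone gives wind = 1.
(green) alone gives green = 1.
(mild) alone gives mild = 1.
(dry) alone gives dry = 1.
(left') alone gives left = 0.
Now (left) is unsatisfied and unit — conflict.
So every satisfying assignment has rose = True.

True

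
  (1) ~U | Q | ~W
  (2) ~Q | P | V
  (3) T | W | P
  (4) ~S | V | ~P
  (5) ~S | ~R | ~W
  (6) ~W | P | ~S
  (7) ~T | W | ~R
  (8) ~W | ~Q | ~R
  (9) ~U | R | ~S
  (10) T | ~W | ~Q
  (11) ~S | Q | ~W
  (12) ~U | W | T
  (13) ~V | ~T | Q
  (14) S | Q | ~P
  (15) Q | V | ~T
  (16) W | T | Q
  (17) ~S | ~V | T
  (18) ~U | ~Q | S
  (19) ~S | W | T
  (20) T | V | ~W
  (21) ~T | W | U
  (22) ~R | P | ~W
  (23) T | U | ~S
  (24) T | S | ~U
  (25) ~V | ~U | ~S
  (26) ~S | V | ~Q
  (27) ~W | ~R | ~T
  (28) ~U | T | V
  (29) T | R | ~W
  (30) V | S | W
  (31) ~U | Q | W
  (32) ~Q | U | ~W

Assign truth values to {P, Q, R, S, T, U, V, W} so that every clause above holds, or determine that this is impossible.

Try U = 0.
Try T = 0.
Unit clause (~S) forces S = 0.
Try W = 0.
Unit clause (P) forces P = 1.
Unit clause (Q) forces Q = 1.
Unit clause (V) forces V = 1.
No clause remains; R is free.

P ↦ 1,  Q ↦ 1,  R ↦ 0,  S ↦ 0,  T ↦ 0,  U ↦ 0,  V ↦ 1,  W ↦ 0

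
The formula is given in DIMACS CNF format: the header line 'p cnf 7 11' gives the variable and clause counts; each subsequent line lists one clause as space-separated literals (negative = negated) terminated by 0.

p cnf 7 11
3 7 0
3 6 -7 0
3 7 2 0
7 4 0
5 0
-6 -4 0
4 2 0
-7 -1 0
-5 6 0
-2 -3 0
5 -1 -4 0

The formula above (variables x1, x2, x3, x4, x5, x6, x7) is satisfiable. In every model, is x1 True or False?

False

Suppose x1 = True.
Unit clause (x5) forces x5 = True.
Unit clause (¬x7) forces x7 = False.
Unit clause (x3) forces x3 = True.
Unit clause (x4) forces x4 = True.
Unit clause (¬x6) forces x6 = False.
But (x6) is also a unit clause — contradiction.
So every satisfying assignment has x1 = False.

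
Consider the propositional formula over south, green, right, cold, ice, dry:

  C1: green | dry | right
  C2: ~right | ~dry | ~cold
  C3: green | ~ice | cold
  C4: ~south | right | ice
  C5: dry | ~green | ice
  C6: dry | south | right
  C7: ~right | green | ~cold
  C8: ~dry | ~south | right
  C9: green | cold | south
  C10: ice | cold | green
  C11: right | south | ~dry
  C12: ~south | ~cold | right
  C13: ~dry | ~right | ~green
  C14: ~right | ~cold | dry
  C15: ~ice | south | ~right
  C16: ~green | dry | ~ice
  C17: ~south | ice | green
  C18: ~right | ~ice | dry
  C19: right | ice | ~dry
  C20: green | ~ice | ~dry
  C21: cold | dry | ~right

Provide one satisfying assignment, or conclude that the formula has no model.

UNSATISFIABLE

Branch on green: set green = 1.
Branch on dry: set dry = 1.
(~right) alone gives right = 0.
(~south) alone gives south = 0.
That conflicts with the unit clause (south).
Undo dry and try dry = 0.
(ice) alone gives ice = 1.
That conflicts with the unit clause (~ice).
Both values of dry lead to a conflict.
Undo green and try green = 0.
Branch on dry: set dry = 1.
(~ice) alone gives ice = 0.
(cold) alone gives cold = 1.
(~right) alone gives right = 0.
That conflicts with the unit clause (right).
Undo dry and try dry = 0.
(right) alone gives right = 1.
(~cold) alone gives cold = 0.
That conflicts with the unit clause (cold).
Both values of dry lead to a conflict.
Both values of green lead to a conflict.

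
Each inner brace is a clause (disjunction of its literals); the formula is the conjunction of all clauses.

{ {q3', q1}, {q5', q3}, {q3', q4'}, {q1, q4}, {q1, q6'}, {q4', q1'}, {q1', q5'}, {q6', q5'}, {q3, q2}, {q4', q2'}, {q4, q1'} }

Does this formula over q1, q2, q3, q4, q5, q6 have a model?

Try q3 = 0.
(q5') alone gives q5 = 0.
(q2) alone gives q2 = 1.
(q4') alone gives q4 = 0.
(q1) alone gives q1 = 1.
That conflicts with the unit clause (q1').
Undo q3 and try q3 = 1.
(q1) alone gives q1 = 1.
(q4') alone gives q4 = 0.
That conflicts with the unit clause (q4).
Both values of q3 lead to a conflict.
No assignment satisfies every clause.

No, unsatisfiable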